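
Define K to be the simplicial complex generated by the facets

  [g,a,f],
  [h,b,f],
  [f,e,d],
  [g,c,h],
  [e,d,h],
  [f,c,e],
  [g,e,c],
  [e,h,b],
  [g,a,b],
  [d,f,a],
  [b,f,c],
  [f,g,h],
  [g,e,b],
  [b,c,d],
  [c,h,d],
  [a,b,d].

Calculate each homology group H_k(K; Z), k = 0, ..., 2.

Take the total order a < b < c < d < e < f < g < h on the vertex set. Then K (dimension 2) consists of the simplices:

  0-simplices (8): a, b, c, d, e, f, g, h
  1-simplices (24): ab, ad, af, ag, bc, bd, be, bf, bg, bh, cd, ce, cf, cg, ch, de, df, dh, ef, eg, eh, fg, fh, gh
  2-simplices (16): abd, abg, adf, afg, bcd, bcf, beg, beh, bfh, cdh, cef, ceg, cgh, def, deh, fgh

Hence C_0 ≅ Z^8, C_1 ≅ Z^24, C_2 ≅ Z^16.

∂_1: C_1 → C_0 is given by ∂[p,q] = [q] − [p].
As a 8×24 matrix over Z this has rank 7, with invariant factors (1,1,1,1,1,1,1).

Boundary ∂_2: C_2 → C_1 acts by ∂[p,q,r] = [q,r] − [p,r] + [p,q]. For instance
  ∂abg = bg − ag + ab,
  ∂cgh = gh − ch + cg.
As a 24×16 matrix over Z this has rank 15, with invariant factors (1,1,1,1,1,1,1,1,1,1,1,1,1,1,1).

Now H_k = ker ∂_k / im ∂_{k+1}, so:

  H_0: rank C_0 − rank ∂_1 = 8 − 7 = 1, and the invariant factors of ∂_1 are all 1, so H_0 ≅ Z.
  H_1: rank ker ∂_1 − rank ∂_2 = (24 − 7) − 15 = 2, and the invariant factors of ∂_2 are all 1, so H_1 ≅ Z^2.
  H_2: rank ker ∂_2 − rank ∂_3 = (16 − 15) − 0 = 1, and there is no ∂_3, so H_2 ≅ Z.

As a check, the Euler characteristic is 8 − 24 + 16 = 0, which agrees with 1 − 2 + 1 = 0.
(K is a triangulation of the torus T^2.)

H_0 = Z,  H_1 = Z^2,  H_2 = Z.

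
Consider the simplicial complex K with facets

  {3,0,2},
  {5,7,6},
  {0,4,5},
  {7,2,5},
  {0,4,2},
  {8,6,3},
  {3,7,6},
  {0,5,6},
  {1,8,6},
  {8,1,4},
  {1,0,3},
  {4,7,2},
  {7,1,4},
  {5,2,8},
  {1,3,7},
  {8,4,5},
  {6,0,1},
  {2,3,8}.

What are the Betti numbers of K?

K has 9 vertices, 27 edges, 18 triangles.
rank ∂_0 = 0, rank ∂_1 = 8 ⇒ b_0 = 9 − 0 − 8 = 1; all invariant factors of ∂_1 are 1 so no torsion. So H_0 ≅ Z.
rank ∂_1 = 8, rank ∂_2 = 18 ⇒ b_1 = 27 − 8 − 18 = 1; ∂_2 has invariant factor(s) [2] giving torsion. So H_1 ≅ Z ⊕ Z_2.
rank ∂_2 = 18, rank ∂_3 = 0 ⇒ b_2 = 18 − 18 − 0 = 0. So H_2 ≅ 0.

b_0 = 1, b_1 = 1, b_2 = 0.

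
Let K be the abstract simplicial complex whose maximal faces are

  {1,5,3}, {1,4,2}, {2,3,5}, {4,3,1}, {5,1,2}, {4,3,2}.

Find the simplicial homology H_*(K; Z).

K has 5 vertices, 9 edges, 6 triangles.
rank ∂_0 = 0, rank ∂_1 = 4 ⇒ b_0 = 5 − 0 − 4 = 1; all invariant factors of ∂_1 are 1 so no torsion. So H_0 ≅ Z.
rank ∂_1 = 4, rank ∂_2 = 5 ⇒ b_1 = 9 − 4 − 5 = 0; all invariant factors of ∂_2 are 1 so no torsion. So H_1 ≅ 0.
rank ∂_2 = 5, rank ∂_3 = 0 ⇒ b_2 = 6 − 5 − 0 = 1. So H_2 ≅ Z.

H_0 ≅ Z,  H_1 = 0,  H_2 ≅ Z.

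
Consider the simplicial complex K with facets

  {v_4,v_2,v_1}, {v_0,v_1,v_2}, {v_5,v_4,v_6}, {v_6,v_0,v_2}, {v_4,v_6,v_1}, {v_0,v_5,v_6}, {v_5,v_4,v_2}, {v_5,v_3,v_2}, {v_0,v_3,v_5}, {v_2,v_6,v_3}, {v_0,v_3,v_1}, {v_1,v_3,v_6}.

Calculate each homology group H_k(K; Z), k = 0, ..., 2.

H_0 ≅ Z,  H_1 ≅ Z_2,  H_2 = 0.

Fix the vertex order v_0 < v_1 < v_2 < v_3 < v_4 < v_5 < v_6 and write every simplex with vertices in increasing order. Then dim K = 2 and the simplices of K are:

  0-simplices (7): [v_0], [v_1], [v_2], [v_3], [v_4], [v_5], [v_6]
  1-simplices (18): (18 of them)
  2-simplices (12): (12 of them)

so the chain groups are C_0 ≅ Z^7, C_1 ≅ Z^18, C_2 ≅ Z^12.

Boundary ∂_1: C_1 → C_0 is given by ∂[p,q] = [q] − [p].
The 7×18 boundary matrix has rank 6 and Smith normal form diag(1,1,1,1,1,1).

Boundary ∂_2: C_2 → C_1 acts by ∂[p,q,r] = [q,r] − [p,r] + [p,q]. For instance
  ∂[v_0,v_1,v_3] = [v_1,v_3] − [v_0,v_3] + [v_0,v_1],
  ∂[v_4,v_5,v_6] = [v_5,v_6] − [v_4,v_6] + [v_4,v_5].
This gives a 18×12 integer matrix of rank 12; reducing to Smith normal form yields diagonal entries (1,1,1,1,1,1,1,1,1,1,1,2).

Now H_k = ker ∂_k / im ∂_{k+1}, so:

  H_0: rank C_0 − rank ∂_1 = 7 − 6 = 1, and the invariant factors of ∂_1 are all 1, so H_0 = Z.
  H_1: rank ker ∂_1 − rank ∂_2 = (18 − 6) − 12 = 0, and ∂_2 has invariant factor 2 > 1, so H_1 = Z_2.
  H_2: rank ker ∂_2 − rank ∂_3 = (12 − 12) − 0 = 0, and there is no ∂_3, so H_2 = 0.

As a check, the Euler characteristic is 7 − 18 + 12 = 1, which agrees with 1 − 0 + 0 = 1.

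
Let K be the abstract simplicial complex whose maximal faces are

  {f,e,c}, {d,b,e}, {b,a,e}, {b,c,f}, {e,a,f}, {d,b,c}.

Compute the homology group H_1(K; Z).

H_1 = Z.

Take the total order a < b < c < d < e < f on the vertex set. Then K (dimension 2) consists of the simplices:

  0-simplices (6): a, b, c, d, e, f
  1-simplices (12): ab, ae, af, bc, bd, be, bf, cd, ce, cf, de, ef
  2-simplices (6): abe, aef, bcd, bcf, bde, cef

giving chain groups C_0 ≅ Z^6, C_1 ≅ Z^12, C_2 ≅ Z^6.

The boundary map ∂_1: C_1 → C_0 is given by ∂[p,q] = [q] − [p].
The 6×12 boundary matrix has rank 5 and Smith normal form diag(1,1,1,1,1).

Boundary ∂_2: C_2 → C_1 acts by ∂[p,q,r] = [q,r] − [p,r] + [p,q]. For instance
  ∂cef = ef − cf + ce,
  ∂bcf = cf − bf + bc.
The 12×6 boundary matrix has rank 6 and Smith normal form diag(1,1,1,1,1,1).

Now H_k = ker ∂_k / im ∂_{k+1}, so:

  H_1: rank ker ∂_1 − rank ∂_2 = (12 − 5) − 6 = 1, and the invariant factors of ∂_2 are all 1, so H_1 = Z.

(K is a triangulation of the cylinder S^1 x I.)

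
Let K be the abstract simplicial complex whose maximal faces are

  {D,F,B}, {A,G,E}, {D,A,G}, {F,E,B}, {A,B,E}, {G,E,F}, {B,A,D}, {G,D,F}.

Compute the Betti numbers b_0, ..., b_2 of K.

b_0 = 1, b_1 = 0, b_2 = 1.

Order the vertices as A < B < D < E < F < G. Listing each simplex with vertices in this order, K has dimension 2 with simplices:

  0-simplices (6): A, B, D, E, F, G
  1-simplices (12): AB, AD, AE, AG, BD, BE, BF, DF, DG, EF, EG, FG
  2-simplices (8): ABD, ABE, ADG, AEG, BDF, BEF, DFG, EFG

giving chain groups C_0 ≅ Z^6, C_1 ≅ Z^12, C_2 ≅ Z^8.

∂_1: C_1 → C_0 maps an edge to its endpoints' difference, ∂[p,q] = q − p. For instance
  ∂DG = G − D.
The resulting 6×12 matrix has rank 5, and its Smith normal form has invariant factors (1,1,1,1,1).

The boundary map ∂_2: C_2 → C_1 acts by ∂[p,q,r] = [q,r] − [p,r] + [p,q]. For instance
  ∂ABE = BE − AE + AB,
  ∂DFG = FG − DG + DF.
As a 12×8 matrix over Z this has rank 7, with invariant factors (1,1,1,1,1,1,1).

Computing H_k = (kernel of ∂_k) / (image of ∂_{k+1}):

  H_0: rank C_0 − rank ∂_1 = 6 − 5 = 1, and the invariant factors of ∂_1 are all 1, so H_0 = Z.
  H_1: rank ker ∂_1 − rank ∂_2 = (12 − 5) − 7 = 0, and the invariant factors of ∂_2 are all 1, so H_1 = 0.
  H_2: rank ker ∂_2 − rank ∂_3 = (8 − 7) − 0 = 1, and there is no ∂_3, so H_2 = Z.

As a check, the Euler characteristic is 6 − 12 + 8 = 2, which agrees with 1 − 0 + 1 = 2.

Hence the Betti numbers are b_0 = 1, b_1 = 0, b_2 = 1.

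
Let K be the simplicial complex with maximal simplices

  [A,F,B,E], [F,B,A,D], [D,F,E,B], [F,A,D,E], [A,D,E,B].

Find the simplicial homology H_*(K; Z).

Fix the vertex order A < B < D < E < F and write every simplex with vertices in increasing order. Then dim K = 3 and the simplices of K are:

  0-simplices (5): A, B, D, E, F
  1-simplices (10): AB, AD, AE, AF, BD, BE, BF, DE, DF, EF
  2-simplices (10): ABD, ABE, ABF, ADE, ADF, AEF, BDE, BDF, BEF, DEF
  3-simplices (5): ABDE, ABDF, ABEF, ADEF, BDEF

so the chain groups are C_0 ≅ Z^5, C_1 ≅ Z^10, C_2 ≅ Z^10, C_3 ≅ Z^5.

Boundary ∂_1: C_1 → C_0 maps an edge to its endpoints' difference, ∂[p,q] = q − p. For instance
  ∂DF = F − D.
As a 5×10 matrix over Z this has rank 4, with invariant factors (1,1,1,1).

Boundary ∂_2: C_2 → C_1 maps a triangle to the signed sum of its edges. For instance
  ∂BDE = DE − BE + BD,
  ∂DEF = EF − DF + DE.
The 10×10 boundary matrix has rank 6 and Smith normal form diag(1,1,1,1,1,1).

∂_3: C_3 → C_2 sends each 3-simplex σ to the alternating sum Σ_i (−1)^i (σ with its i-th vertex removed). For instance
  ∂BDEF = DEF − BEF + BDF − BDE,
  ∂ABDF = BDF − ADF + ABF − ABD.
As a 10×5 matrix over Z this has rank 4, with invariant factors (1,1,1,1).

Computing H_k = (kernel of ∂_k) / (image of ∂_{k+1}):

  H_0: rank C_0 − rank ∂_1 = 5 − 4 = 1, and the invariant factors of ∂_1 are all 1, so H_0 = Z.
  H_1: rank ker ∂_1 − rank ∂_2 = (10 − 4) − 6 = 0, and the invariant factors of ∂_2 are all 1, so H_1 = 0.
  H_2: rank ker ∂_2 − rank ∂_3 = (10 − 6) − 4 = 0, and the invariant factors of ∂_3 are all 1, so H_2 = 0.
  H_3: rank ker ∂_3 − rank ∂_4 = (5 − 4) − 0 = 1, and there is no ∂_4, so H_3 = Z.

(K is a triangulation of the 3-sphere S^3.)

H_0 = Z,  H_1 = 0,  H_2 = 0,  H_3 = Z.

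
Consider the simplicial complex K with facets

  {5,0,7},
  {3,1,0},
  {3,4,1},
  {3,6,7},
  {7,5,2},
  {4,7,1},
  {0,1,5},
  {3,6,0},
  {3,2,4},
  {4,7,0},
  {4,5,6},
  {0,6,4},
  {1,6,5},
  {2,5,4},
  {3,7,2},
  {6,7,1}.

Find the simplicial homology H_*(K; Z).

H_0 ≅ Z,  H_1 ≅ Z^2,  H_2 ≅ Z.

Fix the vertex order 0 < 1 < 2 < 3 < 4 < 5 < 6 < 7 and write every simplex with vertices in increasing order. Then dim K = 2 and the simplices of K are:

  0-simplices (8): [0], [1], [2], [3], [4], [5], [6], [7]
  1-simplices (24): (24 of them)
  2-simplices (16): [0,1,3], [0,1,5], [0,3,6], [0,4,6], [0,4,7], [0,5,7], [1,3,4], [1,4,7], [1,5,6], [1,6,7], [2,3,4], [2,3,7], [2,4,5], [2,5,7], [3,6,7], [4,5,6]

giving chain groups C_0 ≅ Z^8, C_1 ≅ Z^24, C_2 ≅ Z^16.

Boundary ∂_1: C_1 → C_0 is given by ∂[p,q] = [q] − [p]. For instance
  ∂[5,6] = [6] − [5].
As a 8×24 matrix over Z this has rank 7, with invariant factors (1,1,1,1,1,1,1).

The boundary map ∂_2: C_2 → C_1 maps a triangle to the signed sum of its edges. For instance
  ∂[2,3,7] = [3,7] − [2,7] + [2,3],
  ∂[1,4,7] = [4,7] − [1,7] + [1,4].
This gives a 24×16 integer matrix of rank 15; reducing to Smith normal form yields diagonal entries (1,1,1,1,1,1,1,1,1,1,1,1,1,1,1).

Now H_k = ker ∂_k / im ∂_{k+1}, so:

  H_0: rank C_0 − rank ∂_1 = 8 − 7 = 1, and the invariant factors of ∂_1 are all 1, so H_0 ≅ Z.
  H_1: rank ker ∂_1 − rank ∂_2 = (24 − 7) − 15 = 2, and the invariant factors of ∂_2 are all 1, so H_1 ≅ Z^2.
  H_2: rank ker ∂_2 − rank ∂_3 = (16 − 15) − 0 = 1, and there is no ∂_3, so H_2 ≅ Z.

As a check, the Euler characteristic is 8 − 24 + 16 = 0, which agrees with 1 − 2 + 1 = 0.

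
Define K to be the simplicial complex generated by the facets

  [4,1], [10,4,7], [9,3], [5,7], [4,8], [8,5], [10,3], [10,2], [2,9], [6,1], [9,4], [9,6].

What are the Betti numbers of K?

b_0 = 1, b_1 = 4, b_2 = 0.

Order the vertices as 1 < 2 < 3 < 4 < 5 < 6 < 7 < 8 < 9 < 10. Listing each simplex with vertices in this order, K has dimension 2 with simplices:

  0-simplices (10): [1], [2], [3], [4], [5], [6], [7], [8], [9], [10]
  1-simplices (14): [1,4], [1,6], [2,9], [2,10], [3,9], [3,10], [4,7], [4,8], [4,9], [4,10], [5,7], [5,8], [6,9], [7,10]
  2-simplices (1): [4,7,10]

Hence C_0 ≅ Z^10, C_1 ≅ Z^14, C_2 ≅ Z^1.

The boundary map ∂_1: C_1 → C_0 maps an edge to its endpoints' difference, ∂[p,q] = q − p. For instance
  ∂[7,10] = [10] − [7].
As a 10×14 matrix over Z this has rank 9, with invariant factors (1,1,1,1,1,1,1,1,1).

∂_2: C_2 → C_1 sends each 2-simplex [p,q,r] to [q,r] − [p,r] + [p,q]. For instance
  ∂[4,7,10] = [7,10] − [4,10] + [4,7].
This gives a 14×1 integer matrix of rank 1; reducing to Smith normal form yields diagonal entries (1).

From H_k ≅ ker(∂_k) / im(∂_{k+1}) we obtain:

  H_0: rank C_0 − rank ∂_1 = 10 − 9 = 1, and the invariant factors of ∂_1 are all 1, so H_0 = Z.
  H_1: rank ker ∂_1 − rank ∂_2 = (14 − 9) − 1 = 4, and the invariant factors of ∂_2 are all 1, so H_1 = Z^4.
  H_2: rank ker ∂_2 − rank ∂_3 = (1 − 1) − 0 = 0, and there is no ∂_3, so H_2 = 0.

Hence the Betti numbers are b_0 = 1, b_1 = 4, b_2 = 0.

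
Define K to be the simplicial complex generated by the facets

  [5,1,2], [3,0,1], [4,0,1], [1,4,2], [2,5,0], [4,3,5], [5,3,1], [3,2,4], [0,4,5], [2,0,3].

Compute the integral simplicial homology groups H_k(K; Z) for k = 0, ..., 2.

H_0 = Z,  H_1 = Z/2,  H_2 = 0.

We work with the vertex ordering 0 < 1 < 2 < 3 < 4 < 5. The simplices of K, each written with vertices in increasing order, are:

  0-simplices (6): [0], [1], [2], [3], [4], [5]
  1-simplices (15): [0,1], [0,2], [0,3], [0,4], [0,5], [1,2], [1,3], [1,4], [1,5], [2,3], [2,4], [2,5], [3,4], [3,5], [4,5]
  2-simplices (10): [0,1,3], [0,1,4], [0,2,3], [0,2,5], [0,4,5], [1,2,4], [1,2,5], [1,3,5], [2,3,4], [3,4,5]

so the chain groups are C_0 ≅ Z^6, C_1 ≅ Z^15, C_2 ≅ Z^10.

The boundary map ∂_1: C_1 → C_0 sends each edge [p,q] (with p < q) to q − p.
The 6×15 boundary matrix has rank 5 and Smith normal form diag(1,1,1,1,1).

Boundary ∂_2: C_2 → C_1 acts by ∂[p,q,r] = [q,r] − [p,r] + [p,q]. For instance
  ∂[1,2,4] = [2,4] − [1,4] + [1,2],
  ∂[3,4,5] = [4,5] − [3,5] + [3,4].
As a 15×10 matrix over Z this has rank 10, with invariant factors (1,1,1,1,1,1,1,1,1,2).

Reading off H_k = ker ∂_k / im ∂_{k+1}:

  H_0: rank C_0 − rank ∂_1 = 6 − 5 = 1, and the invariant factors of ∂_1 are all 1, so H_0 = Z.
  H_1: rank ker ∂_1 − rank ∂_2 = (15 − 5) − 10 = 0, and ∂_2 has invariant factor 2 > 1, so H_1 = Z/2.
  H_2: rank ker ∂_2 − rank ∂_3 = (10 − 10) − 0 = 0, and there is no ∂_3, so H_2 = 0.

As a check, the Euler characteristic is 6 − 15 + 10 = 1, which agrees with 1 − 0 + 0 = 1.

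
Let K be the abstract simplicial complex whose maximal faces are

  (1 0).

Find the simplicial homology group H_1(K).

We work with the vertex ordering 0 < 1. The simplices of K, each written with vertices in increasing order, are:

  0-simplices (2): [0], [1]
  1-simplices (1): [0,1]

giving chain groups C_0 ≅ Z^2, C_1 ≅ Z^1.

Boundary ∂_1: C_1 → C_0 sends each edge [p,q] (with p < q) to q − p.
This gives a 2×1 integer matrix of rank 1; reducing to Smith normal form yields diagonal entries (1).

Reading off H_k = ker ∂_k / im ∂_{k+1}:

  H_1: rank ker ∂_1 − rank ∂_2 = (1 − 1) − 0 = 0, and there is no ∂_2, so H_1 ≅ 0.

H_1 ≅ 0.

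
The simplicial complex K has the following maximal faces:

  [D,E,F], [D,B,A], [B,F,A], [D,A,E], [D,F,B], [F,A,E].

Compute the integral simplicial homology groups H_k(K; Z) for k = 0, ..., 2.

H_0 = Z,  H_1 = 0,  H_2 = Z.

Fix the vertex order A < B < D < E < F and write every simplex with vertices in increasing order. Then dim K = 2 and the simplices of K are:

  0-simplices (5): A, B, D, E, F
  1-simplices (9): AB, AD, AE, AF, BD, BF, DE, DF, EF
  2-simplices (6): ABD, ABF, ADE, AEF, BDF, DEF

giving chain groups C_0 ≅ Z^5, C_1 ≅ Z^9, C_2 ≅ Z^6.

Boundary ∂_1: C_1 → C_0 is given by ∂[p,q] = [q] − [p].
This gives a 5×9 integer matrix of rank 4; reducing to Smith normal form yields diagonal entries (1,1,1,1).

The boundary map ∂_2: C_2 → C_1 maps a triangle to the signed sum of its edges. For instance
  ∂DEF = EF − DF + DE,
  ∂ABF = BF − AF + AB.
The resulting 9×6 matrix has rank 5, and its Smith normal form has invariant factors (1,1,1,1,1).

Now H_k = ker ∂_k / im ∂_{k+1}, so:

  H_0: rank C_0 − rank ∂_1 = 5 − 4 = 1, and the invariant factors of ∂_1 are all 1, so H_0 = Z.
  H_1: rank ker ∂_1 − rank ∂_2 = (9 − 4) − 5 = 0, and the invariant factors of ∂_2 are all 1, so H_1 = 0.
  H_2: rank ker ∂_2 − rank ∂_3 = (6 − 5) − 0 = 1, and there is no ∂_3, so H_2 = Z.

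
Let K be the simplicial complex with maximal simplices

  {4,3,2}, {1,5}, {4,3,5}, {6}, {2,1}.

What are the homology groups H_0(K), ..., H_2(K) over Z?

H_0 = Z^2,  H_1 = Z,  H_2 = 0.

Fix the vertex order 1 < 2 < 3 < 4 < 5 < 6 and write every simplex with vertices in increasing order. Then dim K = 2 and the simplices of K are:

  0-simplices (6): [1], [2], [3], [4], [5], [6]
  1-simplices (7): [1,2], [1,5], [2,3], [2,4], [3,4], [3,5], [4,5]
  2-simplices (2): [2,3,4], [3,4,5]

so the chain groups are C_0 ≅ Z^6, C_1 ≅ Z^7, C_2 ≅ Z^2.

∂_1: C_1 → C_0 maps an edge to its endpoints' difference, ∂[p,q] = q − p. For instance
  ∂[1,2] = [2] − [1].
The 6×7 boundary matrix has rank 4 and Smith normal form diag(1,1,1,1).

The boundary map ∂_2: C_2 → C_1 acts by ∂[p,q,r] = [q,r] − [p,r] + [p,q]. For instance
  ∂[3,4,5] = [4,5] − [3,5] + [3,4],
  ∂[2,3,4] = [3,4] − [2,4] + [2,3].
This gives a 7×2 integer matrix of rank 2; reducing to Smith normal form yields diagonal entries (1,1).

Computing H_k = (kernel of ∂_k) / (image of ∂_{k+1}):

  H_0: rank C_0 − rank ∂_1 = 6 − 4 = 2, and the invariant factors of ∂_1 are all 1, so H_0 = Z^2.
  H_1: rank ker ∂_1 − rank ∂_2 = (7 − 4) − 2 = 1, and the invariant factors of ∂_2 are all 1, so H_1 = Z.
  H_2: rank ker ∂_2 − rank ∂_3 = (2 − 2) − 0 = 0, and there is no ∂_3, so H_2 = 0.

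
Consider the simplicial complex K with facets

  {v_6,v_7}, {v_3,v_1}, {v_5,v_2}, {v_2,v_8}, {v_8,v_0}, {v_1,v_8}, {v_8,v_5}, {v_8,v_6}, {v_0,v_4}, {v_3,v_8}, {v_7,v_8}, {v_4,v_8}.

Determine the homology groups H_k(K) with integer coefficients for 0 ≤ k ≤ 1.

Fix the vertex order v_0 < v_1 < v_2 < v_3 < v_4 < v_5 < v_6 < v_7 < v_8 and write every simplex with vertices in increasing order. Then dim K = 1 and the simplices of K are:

  0-simplices (9): [v_0], [v_1], [v_2], [v_3], [v_4], [v_5], [v_6], [v_7], [v_8]
  1-simplices (12): [v_0,v_4], [v_0,v_8], [v_1,v_3], [v_1,v_8], [v_2,v_5], [v_2,v_8], [v_3,v_8], [v_4,v_8], [v_5,v_8], [v_6,v_7], [v_6,v_8], [v_7,v_8]

Hence C_0 ≅ Z^9, C_1 ≅ Z^12.

∂_1: C_1 → C_0 sends each edge [p,q] (with p < q) to q − p. For instance
  ∂[v_0,v_8] = [v_8] − [v_0].
The resulting 9×12 matrix has rank 8, and its Smith normal form has invariant factors (1,1,1,1,1,1,1,1).

Reading off H_k = ker ∂_k / im ∂_{k+1}:

  H_0: rank C_0 − rank ∂_1 = 9 − 8 = 1, and the invariant factors of ∂_1 are all 1, so H_0 ≅ Z.
  H_1: rank ker ∂_1 − rank ∂_2 = (12 − 8) − 0 = 4, and there is no ∂_2, so H_1 ≅ Z^4.

As a check, the Euler characteristic is 9 − 12 = -3, which agrees with 1 − 4 = -3.

H_0 = Z,  H_1 = Z^4.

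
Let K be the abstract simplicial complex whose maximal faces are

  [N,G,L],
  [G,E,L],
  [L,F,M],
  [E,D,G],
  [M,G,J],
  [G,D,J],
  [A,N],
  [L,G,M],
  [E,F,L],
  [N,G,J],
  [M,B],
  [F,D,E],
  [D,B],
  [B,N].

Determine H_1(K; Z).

H_1 ≅ Z^2.

K has 10 vertices, 21 edges, 10 triangles.
rank ∂_1 = 9, rank ∂_2 = 10 ⇒ b_1 = 21 − 9 − 10 = 2; all invariant factors of ∂_2 are 1 so no torsion. So H_1 = Z^2.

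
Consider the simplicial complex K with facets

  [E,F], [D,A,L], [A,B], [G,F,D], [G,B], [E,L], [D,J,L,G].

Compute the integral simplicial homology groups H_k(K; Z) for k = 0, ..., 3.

H_0 ≅ Z,  H_1 ≅ Z^2,  H_2 = 0,  H_3 = 0.

Fix the vertex order A < B < D < E < F < G < J < L and write every simplex with vertices in increasing order. Then dim K = 3 and the simplices of K are:

  0-simplices (8): A, B, D, E, F, G, J, L
  1-simplices (14): AB, AD, AL, BG, DF, DG, DJ, DL, EF, EL, FG, GJ, GL, JL
  2-simplices (6): ADL, DFG, DGJ, DGL, DJL, GJL
  3-simplices (1): DGJL

giving chain groups C_0 ≅ Z^8, C_1 ≅ Z^14, C_2 ≅ Z^6, C_3 ≅ Z^1.

∂_1: C_1 → C_0 maps an edge to its endpoints' difference, ∂[p,q] = q − p.
The resulting 8×14 matrix has rank 7, and its Smith normal form has invariant factors (1,1,1,1,1,1,1).

The boundary map ∂_2: C_2 → C_1 sends each 2-simplex [p,q,r] to [q,r] − [p,r] + [p,q]. For instance
  ∂DJL = JL − DL + DJ,
  ∂GJL = JL − GL + GJ.
The resulting 14×6 matrix has rank 5, and its Smith normal form has invariant factors (1,1,1,1,1).

The boundary map ∂_3: C_3 → C_2 sends each 3-simplex σ to the alternating sum Σ_i (−1)^i (σ with its i-th vertex removed). For instance
  ∂DGJL = GJL − DJL + DGL − DGJ.
As a 6×1 matrix over Z this has rank 1, with invariant factors (1).

Reading off H_k = ker ∂_k / im ∂_{k+1}:

  H_0: rank C_0 − rank ∂_1 = 8 − 7 = 1, and the invariant factors of ∂_1 are all 1, so H_0 ≅ Z.
  H_1: rank ker ∂_1 − rank ∂_2 = (14 − 7) − 5 = 2, and the invariant factors of ∂_2 are all 1, so H_1 ≅ Z^2.
  H_2: rank ker ∂_2 − rank ∂_3 = (6 − 5) − 1 = 0, and the invariant factors of ∂_3 are all 1, so H_2 ≅ 0.
  H_3: rank ker ∂_3 − rank ∂_4 = (1 − 1) − 0 = 0, and there is no ∂_4, so H_3 ≅ 0.

As a check, the Euler characteristic is 8 − 14 + 6 − 1 = -1, which agrees with 1 − 2 + 0 − 0 = -1.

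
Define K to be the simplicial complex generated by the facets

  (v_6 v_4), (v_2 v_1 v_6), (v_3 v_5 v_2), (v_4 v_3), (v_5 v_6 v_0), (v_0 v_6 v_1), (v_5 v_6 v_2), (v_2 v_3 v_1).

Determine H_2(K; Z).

Order the vertices as v_0 < v_1 < v_2 < v_3 < v_4 < v_5 < v_6. Listing each simplex with vertices in this order, K has dimension 2 with simplices:

  0-simplices (7): [v_0], [v_1], [v_2], [v_3], [v_4], [v_5], [v_6]
  1-simplices (13): [v_0,v_1], [v_0,v_5], [v_0,v_6], [v_1,v_2], [v_1,v_3], [v_1,v_6], [v_2,v_3], [v_2,v_5], [v_2,v_6], [v_3,v_4], [v_3,v_5], [v_4,v_6], [v_5,v_6]
  2-simplices (6): [v_0,v_1,v_6], [v_0,v_5,v_6], [v_1,v_2,v_3], [v_1,v_2,v_6], [v_2,v_3,v_5], [v_2,v_5,v_6]

Hence C_0 ≅ Z^7, C_1 ≅ Z^13, C_2 ≅ Z^6.

The boundary map ∂_1: C_1 → C_0 is given by ∂[p,q] = [q] − [p].
As a 7×13 matrix over Z this has rank 6, with invariant factors (1,1,1,1,1,1).

Boundary ∂_2: C_2 → C_1 maps a triangle to the signed sum of its edges. For instance
  ∂[v_0,v_1,v_6] = [v_1,v_6] − [v_0,v_6] + [v_0,v_1],
  ∂[v_0,v_5,v_6] = [v_5,v_6] − [v_0,v_6] + [v_0,v_5].
The resulting 13×6 matrix has rank 6, and its Smith normal form has invariant factors (1,1,1,1,1,1).

From H_k ≅ ker(∂_k) / im(∂_{k+1}) we obtain:

  H_2: rank ker ∂_2 − rank ∂_3 = (6 − 6) − 0 = 0, and there is no ∂_3, so H_2 ≅ 0.

H_2 ≅ 0.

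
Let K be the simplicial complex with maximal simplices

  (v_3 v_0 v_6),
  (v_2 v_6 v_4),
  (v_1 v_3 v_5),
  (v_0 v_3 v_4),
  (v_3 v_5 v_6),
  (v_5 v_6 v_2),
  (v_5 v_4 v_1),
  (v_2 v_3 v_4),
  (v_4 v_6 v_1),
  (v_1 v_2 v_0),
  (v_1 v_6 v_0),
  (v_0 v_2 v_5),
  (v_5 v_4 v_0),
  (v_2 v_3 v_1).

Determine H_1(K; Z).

H_1 ≅ Z^2.

K has 7 vertices, 21 edges, 14 triangles.
rank ∂_1 = 6, rank ∂_2 = 13 ⇒ b_1 = 21 − 6 − 13 = 2; all invariant factors of ∂_2 are 1 so no torsion. So H_1 = Z^2.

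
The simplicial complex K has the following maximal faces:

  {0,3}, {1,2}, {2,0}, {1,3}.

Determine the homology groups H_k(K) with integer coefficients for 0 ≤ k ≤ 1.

H_0 = Z,  H_1 = Z.

K has 4 vertices, 4 edges.
rank ∂_0 = 0, rank ∂_1 = 3 ⇒ b_0 = 4 − 0 − 3 = 1; all invariant factors of ∂_1 are 1 so no torsion. So H_0 = Z.
rank ∂_1 = 3, rank ∂_2 = 0 ⇒ b_1 = 4 − 3 − 0 = 1. So H_1 = Z.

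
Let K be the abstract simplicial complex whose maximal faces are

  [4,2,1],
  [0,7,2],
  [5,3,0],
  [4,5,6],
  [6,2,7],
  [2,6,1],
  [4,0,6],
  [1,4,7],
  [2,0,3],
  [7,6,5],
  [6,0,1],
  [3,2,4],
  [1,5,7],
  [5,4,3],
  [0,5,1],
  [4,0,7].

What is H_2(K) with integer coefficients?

We work with the vertex ordering 0 < 1 < 2 < 3 < 4 < 5 < 6 < 7. The simplices of K, each written with vertices in increasing order, are:

  0-simplices (8): [0], [1], [2], [3], [4], [5], [6], [7]
  1-simplices (24): (24 of them)
  2-simplices (16): [0,1,5], [0,1,6], [0,2,3], [0,2,7], [0,3,5], [0,4,6], [0,4,7], [1,2,4], [1,2,6], [1,4,7], [1,5,7], [2,3,4], [2,6,7], [3,4,5], [4,5,6], [5,6,7]

Hence C_0 ≅ Z^8, C_1 ≅ Z^24, C_2 ≅ Z^16.

The boundary map ∂_1: C_1 → C_0 is given by ∂[p,q] = [q] − [p]. For instance
  ∂[1,2] = [2] − [1].
The resulting 8×24 matrix has rank 7, and its Smith normal form has invariant factors (1,1,1,1,1,1,1).

Boundary ∂_2: C_2 → C_1 maps a triangle to the signed sum of its edges. For instance
  ∂[0,2,3] = [2,3] − [0,3] + [0,2],
  ∂[1,2,6] = [2,6] − [1,6] + [1,2].
The 24×16 boundary matrix has rank 15 and Smith normal form diag(1,1,1,1,1,1,1,1,1,1,1,1,1,1,1).

Now H_k = ker ∂_k / im ∂_{k+1}, so:

  H_2: rank ker ∂_2 − rank ∂_3 = (16 − 15) − 0 = 1, and there is no ∂_3, so H_2 ≅ Z.

H_2 = Z.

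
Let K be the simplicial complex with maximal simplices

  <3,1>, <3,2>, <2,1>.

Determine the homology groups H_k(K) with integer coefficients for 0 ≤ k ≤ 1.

We work with the vertex ordering 1 < 2 < 3. The simplices of K, each written with vertices in increasing order, are:

  0-simplices (3): [1], [2], [3]
  1-simplices (3): [1,2], [1,3], [2,3]

so the chain groups are C_0 ≅ Z^3, C_1 ≅ Z^3.

The boundary map ∂_1: C_1 → C_0 maps an edge to its endpoints' difference, ∂[p,q] = q − p.
The resulting 3×3 matrix has rank 2, and its Smith normal form has invariant factors (1,1).

Reading off H_k = ker ∂_k / im ∂_{k+1}:

  H_0: rank C_0 − rank ∂_1 = 3 − 2 = 1, and the invariant factors of ∂_1 are all 1, so H_0 = Z.
  H_1: rank ker ∂_1 − rank ∂_2 = (3 − 2) − 0 = 1, and there is no ∂_2, so H_1 = Z.

As a check, the Euler characteristic is 3 − 3 = 0, which agrees with 1 − 1 = 0.

H_0 = Z,  H_1 = Z.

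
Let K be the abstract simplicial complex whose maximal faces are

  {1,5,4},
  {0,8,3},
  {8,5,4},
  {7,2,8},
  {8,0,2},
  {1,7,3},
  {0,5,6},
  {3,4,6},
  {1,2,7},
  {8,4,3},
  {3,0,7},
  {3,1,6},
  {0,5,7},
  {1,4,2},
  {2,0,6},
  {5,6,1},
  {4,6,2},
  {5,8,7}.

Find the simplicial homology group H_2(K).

H_2 ≅ 0.

Take the total order 0 < 1 < 2 < 3 < 4 < 5 < 6 < 7 < 8 on the vertex set. Then K (dimension 2) consists of the simplices:

  0-simplices (9): [0], [1], [2], [3], [4], [5], [6], [7], [8]
  1-simplices (27): (27 of them)
  2-simplices (18): [0,2,6], [0,2,8], [0,3,7], [0,3,8], [0,5,6], [0,5,7], [1,2,4], [1,2,7], [1,3,6], [1,3,7], [1,4,5], [1,5,6], [2,4,6], [2,7,8], [3,4,6], [3,4,8], [4,5,8], [5,7,8]

giving chain groups C_0 ≅ Z^9, C_1 ≅ Z^27, C_2 ≅ Z^18.

The boundary map ∂_1: C_1 → C_0 sends each edge [p,q] (with p < q) to q − p.
The resulting 9×27 matrix has rank 8, and its Smith normal form has invariant factors (1,1,1,1,1,1,1,1).

The boundary map ∂_2: C_2 → C_1 acts by ∂[p,q,r] = [q,r] − [p,r] + [p,q]. For instance
  ∂[0,2,6] = [2,6] − [0,6] + [0,2],
  ∂[1,3,6] = [3,6] − [1,6] + [1,3].
The 27×18 boundary matrix has rank 18 and Smith normal form diag(1,1,1,1,1,1,1,1,1,1,1,1,1,1,1,1,1,2).

Now H_k = ker ∂_k / im ∂_{k+1}, so:

  H_2: rank ker ∂_2 − rank ∂_3 = (18 − 18) − 0 = 0, and there is no ∂_3, so H_2 = 0.

(K is a triangulation of the Klein bottle.)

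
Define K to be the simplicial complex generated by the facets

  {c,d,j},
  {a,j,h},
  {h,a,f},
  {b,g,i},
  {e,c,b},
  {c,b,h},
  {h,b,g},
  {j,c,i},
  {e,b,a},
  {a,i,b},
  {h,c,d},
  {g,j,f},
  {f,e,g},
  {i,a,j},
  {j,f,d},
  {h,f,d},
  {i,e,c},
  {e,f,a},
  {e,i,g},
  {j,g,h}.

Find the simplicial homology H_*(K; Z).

H_0 = Z,  H_1 = Z × Z/2,  H_2 = 0.

K has 10 vertices, 30 edges, 20 triangles.
rank ∂_0 = 0, rank ∂_1 = 9 ⇒ b_0 = 10 − 0 − 9 = 1; all invariant factors of ∂_1 are 1 so no torsion. So H_0 ≅ Z.
rank ∂_1 = 9, rank ∂_2 = 20 ⇒ b_1 = 30 − 9 − 20 = 1; ∂_2 has invariant factor(s) [2] giving torsion. So H_1 ≅ Z × Z/2.
rank ∂_2 = 20, rank ∂_3 = 0 ⇒ b_2 = 20 − 20 − 0 = 0. So H_2 ≅ 0.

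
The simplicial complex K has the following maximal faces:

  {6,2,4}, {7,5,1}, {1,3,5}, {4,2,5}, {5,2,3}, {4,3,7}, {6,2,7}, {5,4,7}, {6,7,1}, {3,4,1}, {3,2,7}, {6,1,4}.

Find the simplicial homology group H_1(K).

Fix the vertex order 1 < 2 < 3 < 4 < 5 < 6 < 7 and write every simplex with vertices in increasing order. Then dim K = 2 and the simplices of K are:

  0-simplices (7): [1], [2], [3], [4], [5], [6], [7]
  1-simplices (18): [1,3], [1,4], [1,5], [1,6], [1,7], [2,3], [2,4], [2,5], [2,6], [2,7], [3,4], [3,5], [3,7], [4,5], [4,6], [4,7], [5,7], [6,7]
  2-simplices (12): [1,3,4], [1,3,5], [1,4,6], [1,5,7], [1,6,7], [2,3,5], [2,3,7], [2,4,5], [2,4,6], [2,6,7], [3,4,7], [4,5,7]

giving chain groups C_0 ≅ Z^7, C_1 ≅ Z^18, C_2 ≅ Z^12.

∂_1: C_1 → C_0 sends each edge [p,q] (with p < q) to q − p.
As a 7×18 matrix over Z this has rank 6, with invariant factors (1,1,1,1,1,1).

∂_2: C_2 → C_1 acts by ∂[p,q,r] = [q,r] − [p,r] + [p,q]. For instance
  ∂[2,4,5] = [4,5] − [2,5] + [2,4],
  ∂[1,3,5] = [3,5] − [1,5] + [1,3].
The 18×12 boundary matrix has rank 12 and Smith normal form diag(1,1,1,1,1,1,1,1,1,1,1,2).

Computing H_k = (kernel of ∂_k) / (image of ∂_{k+1}):

  H_1: rank ker ∂_1 − rank ∂_2 = (18 − 6) − 12 = 0, and ∂_2 has invariant factor 2 > 1, so H_1 = Z/2.

(K is a triangulation of the real projective plane RP^2.)

H_1 ≅ Z/2.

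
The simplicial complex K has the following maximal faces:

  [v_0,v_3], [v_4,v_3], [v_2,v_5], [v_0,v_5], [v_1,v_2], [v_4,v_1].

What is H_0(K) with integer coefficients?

Order the vertices as v_0 < v_1 < v_2 < v_3 < v_4 < v_5. Listing each simplex with vertices in this order, K has dimension 1 with simplices:

  0-simplices (6): [v_0], [v_1], [v_2], [v_3], [v_4], [v_5]
  1-simplices (6): [v_0,v_3], [v_0,v_5], [v_1,v_2], [v_1,v_4], [v_2,v_5], [v_3,v_4]

Hence C_0 ≅ Z^6, C_1 ≅ Z^6.

Boundary ∂_1: C_1 → C_0 maps an edge to its endpoints' difference, ∂[p,q] = q − p. For instance
  ∂[v_3,v_4] = [v_4] − [v_3].
This gives a 6×6 integer matrix of rank 5; reducing to Smith normal form yields diagonal entries (1,1,1,1,1).

From H_k ≅ ker(∂_k) / im(∂_{k+1}) we obtain:

  H_0: rank C_0 − rank ∂_1 = 6 − 5 = 1, and the invariant factors of ∂_1 are all 1, so H_0 ≅ Z.

H_0 ≅ Z.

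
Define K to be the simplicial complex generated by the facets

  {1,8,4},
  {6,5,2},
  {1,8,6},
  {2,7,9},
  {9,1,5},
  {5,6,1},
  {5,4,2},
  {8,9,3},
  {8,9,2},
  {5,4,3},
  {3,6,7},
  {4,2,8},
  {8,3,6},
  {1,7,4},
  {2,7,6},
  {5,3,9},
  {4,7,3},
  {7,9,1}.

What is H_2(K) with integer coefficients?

Order the vertices as 1 < 2 < 3 < 4 < 5 < 6 < 7 < 8 < 9. Listing each simplex with vertices in this order, K has dimension 2 with simplices:

  0-simplices (9): [1], [2], [3], [4], [5], [6], [7], [8], [9]
  1-simplices (27): (27 of them)
  2-simplices (18): [1,4,7], [1,4,8], [1,5,6], [1,5,9], [1,6,8], [1,7,9], [2,4,5], [2,4,8], [2,5,6], [2,6,7], [2,7,9], [2,8,9], [3,4,5], [3,4,7], [3,5,9], [3,6,7], [3,6,8], [3,8,9]

so the chain groups are C_0 ≅ Z^9, C_1 ≅ Z^27, C_2 ≅ Z^18.

The boundary map ∂_1: C_1 → C_0 maps an edge to its endpoints' difference, ∂[p,q] = q − p.
The resulting 9×27 matrix has rank 8, and its Smith normal form has invariant factors (1,1,1,1,1,1,1,1).

Boundary ∂_2: C_2 → C_1 acts by ∂[p,q,r] = [q,r] − [p,r] + [p,q]. For instance
  ∂[3,6,7] = [6,7] − [3,7] + [3,6],
  ∂[1,7,9] = [7,9] − [1,9] + [1,7].
The 27×18 boundary matrix has rank 17 and Smith normal form diag(1,1,1,1,1,1,1,1,1,1,1,1,1,1,1,1,1).

Computing H_k = (kernel of ∂_k) / (image of ∂_{k+1}):

  H_2: rank ker ∂_2 − rank ∂_3 = (18 − 17) − 0 = 1, and there is no ∂_3, so H_2 ≅ Z.

(K is a triangulation of the torus T^2.)

H_2 ≅ Z.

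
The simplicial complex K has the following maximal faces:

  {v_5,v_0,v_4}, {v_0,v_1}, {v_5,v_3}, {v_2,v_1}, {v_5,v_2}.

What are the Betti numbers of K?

Take the total order v_0 < v_1 < v_2 < v_3 < v_4 < v_5 on the vertex set. Then K (dimension 2) consists of the simplices:

  0-simplices (6): [v_0], [v_1], [v_2], [v_3], [v_4], [v_5]
  1-simplices (7): [v_0,v_1], [v_0,v_4], [v_0,v_5], [v_1,v_2], [v_2,v_5], [v_3,v_5], [v_4,v_5]
  2-simplices (1): [v_0,v_4,v_5]

giving chain groups C_0 ≅ Z^6, C_1 ≅ Z^7, C_2 ≅ Z^1.

Boundary ∂_1: C_1 → C_0 is given by ∂[p,q] = [q] − [p]. For instance
  ∂[v_4,v_5] = [v_5] − [v_4].
This gives a 6×7 integer matrix of rank 5; reducing to Smith normal form yields diagonal entries (1,1,1,1,1).

The boundary map ∂_2: C_2 → C_1 acts by ∂[p,q,r] = [q,r] − [p,r] + [p,q]. For instance
  ∂[v_0,v_4,v_5] = [v_4,v_5] − [v_0,v_5] + [v_0,v_4].
As a 7×1 matrix over Z this has rank 1, with invariant factors (1).

Now H_k = ker ∂_k / im ∂_{k+1}, so:

  H_0: rank C_0 − rank ∂_1 = 6 − 5 = 1, and the invariant factors of ∂_1 are all 1, so H_0 = Z.
  H_1: rank ker ∂_1 − rank ∂_2 = (7 − 5) − 1 = 1, and the invariant factors of ∂_2 are all 1, so H_1 = Z.
  H_2: rank ker ∂_2 − rank ∂_3 = (1 − 1) − 0 = 0, and there is no ∂_3, so H_2 = 0.

Hence the Betti numbers are b_0 = 1, b_1 = 1, b_2 = 0.

b_0 = 1, b_1 = 1, b_2 = 0.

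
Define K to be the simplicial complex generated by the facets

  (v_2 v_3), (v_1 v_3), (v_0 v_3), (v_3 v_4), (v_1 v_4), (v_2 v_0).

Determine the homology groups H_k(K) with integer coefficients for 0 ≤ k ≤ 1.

Order the vertices as v_0 < v_1 < v_2 < v_3 < v_4. Listing each simplex with vertices in this order, K has dimension 1 with simplices:

  0-simplices (5): [v_0], [v_1], [v_2], [v_3], [v_4]
  1-simplices (6): [v_0,v_2], [v_0,v_3], [v_1,v_3], [v_1,v_4], [v_2,v_3], [v_3,v_4]

so the chain groups are C_0 ≅ Z^5, C_1 ≅ Z^6.

∂_1: C_1 → C_0 sends each edge [p,q] (with p < q) to q − p.
The resulting 5×6 matrix has rank 4, and its Smith normal form has invariant factors (1,1,1,1).

Reading off H_k = ker ∂_k / im ∂_{k+1}:

  H_0: rank C_0 − rank ∂_1 = 5 − 4 = 1, and the invariant factors of ∂_1 are all 1, so H_0 ≅ Z.
  H_1: rank ker ∂_1 − rank ∂_2 = (6 − 4) − 0 = 2, and there is no ∂_2, so H_1 ≅ Z^2.

H_0 ≅ Z,  H_1 ≅ Z^2.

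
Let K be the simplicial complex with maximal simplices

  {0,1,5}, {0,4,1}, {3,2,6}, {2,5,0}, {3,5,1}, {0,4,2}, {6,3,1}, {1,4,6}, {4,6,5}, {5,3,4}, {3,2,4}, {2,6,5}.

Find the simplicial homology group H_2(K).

H_2 = 0.

K has 7 vertices, 18 edges, 12 triangles.
rank ∂_2 = 12, rank ∂_3 = 0 ⇒ b_2 = 12 − 12 − 0 = 0. So H_2 = 0.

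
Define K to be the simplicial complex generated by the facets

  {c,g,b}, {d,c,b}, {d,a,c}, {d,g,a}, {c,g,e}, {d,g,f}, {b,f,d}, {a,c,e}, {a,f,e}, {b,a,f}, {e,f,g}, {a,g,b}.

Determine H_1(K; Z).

H_1 = Z_2.

Order the vertices as a < b < c < d < e < f < g. Listing each simplex with vertices in this order, K has dimension 2 with simplices:

  0-simplices (7): a, b, c, d, e, f, g
  1-simplices (18): ab, ac, ad, ae, af, ag, bc, bd, bf, bg, cd, ce, cg, df, dg, ef, eg, fg
  2-simplices (12): abf, abg, acd, ace, adg, aef, bcd, bcg, bdf, ceg, dfg, efg

Hence C_0 ≅ Z^7, C_1 ≅ Z^18, C_2 ≅ Z^12.

Boundary ∂_1: C_1 → C_0 is given by ∂[p,q] = [q] − [p]. For instance
  ∂bc = c − b.
As a 7×18 matrix over Z this has rank 6, with invariant factors (1,1,1,1,1,1).

∂_2: C_2 → C_1 acts by ∂[p,q,r] = [q,r] − [p,r] + [p,q]. For instance
  ∂ceg = eg − cg + ce,
  ∂bcg = cg − bg + bc.
The 18×12 boundary matrix has rank 12 and Smith normal form diag(1,1,1,1,1,1,1,1,1,1,1,2).

Reading off H_k = ker ∂_k / im ∂_{k+1}:

  H_1: rank ker ∂_1 − rank ∂_2 = (18 − 6) − 12 = 0, and ∂_2 has invariant factor 2 > 1, so H_1 ≅ Z_2.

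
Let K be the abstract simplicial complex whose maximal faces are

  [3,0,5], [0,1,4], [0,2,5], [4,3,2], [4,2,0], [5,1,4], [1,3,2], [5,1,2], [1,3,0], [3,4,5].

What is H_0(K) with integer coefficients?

H_0 = Z.

Take the total order 0 < 1 < 2 < 3 < 4 < 5 on the vertex set. Then K (dimension 2) consists of the simplices:

  0-simplices (6): [0], [1], [2], [3], [4], [5]
  1-simplices (15): [0,1], [0,2], [0,3], [0,4], [0,5], [1,2], [1,3], [1,4], [1,5], [2,3], [2,4], [2,5], [3,4], [3,5], [4,5]
  2-simplices (10): [0,1,3], [0,1,4], [0,2,4], [0,2,5], [0,3,5], [1,2,3], [1,2,5], [1,4,5], [2,3,4], [3,4,5]

giving chain groups C_0 ≅ Z^6, C_1 ≅ Z^15, C_2 ≅ Z^10.

Boundary ∂_1: C_1 → C_0 maps an edge to its endpoints' difference, ∂[p,q] = q − p.
The 6×15 boundary matrix has rank 5 and Smith normal form diag(1,1,1,1,1).

The boundary map ∂_2: C_2 → C_1 maps a triangle to the signed sum of its edges. For instance
  ∂[0,1,4] = [1,4] − [0,4] + [0,1],
  ∂[0,1,3] = [1,3] − [0,3] + [0,1].
This gives a 15×10 integer matrix of rank 10; reducing to Smith normal form yields diagonal entries (1,1,1,1,1,1,1,1,1,2).

Now H_k = ker ∂_k / im ∂_{k+1}, so:

  H_0: rank C_0 − rank ∂_1 = 6 − 5 = 1, and the invariant factors of ∂_1 are all 1, so H_0 = Z.

(K is a triangulation of the real projective plane RP^2.)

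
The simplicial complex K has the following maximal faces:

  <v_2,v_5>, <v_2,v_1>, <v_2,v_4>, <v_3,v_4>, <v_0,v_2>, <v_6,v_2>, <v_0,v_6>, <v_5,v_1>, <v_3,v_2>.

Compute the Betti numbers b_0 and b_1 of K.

b_0 = 1, b_1 = 3.

Order the vertices as v_0 < v_1 < v_2 < v_3 < v_4 < v_5 < v_6. Listing each simplex with vertices in this order, K has dimension 1 with simplices:

  0-simplices (7): [v_0], [v_1], [v_2], [v_3], [v_4], [v_5], [v_6]
  1-simplices (9): [v_0,v_2], [v_0,v_6], [v_1,v_2], [v_1,v_5], [v_2,v_3], [v_2,v_4], [v_2,v_5], [v_2,v_6], [v_3,v_4]

giving chain groups C_0 ≅ Z^7, C_1 ≅ Z^9.

The boundary map ∂_1: C_1 → C_0 is given by ∂[p,q] = [q] − [p]. For instance
  ∂[v_3,v_4] = [v_4] − [v_3].
The 7×9 boundary matrix has rank 6 and Smith normal form diag(1,1,1,1,1,1).

Now H_k = ker ∂_k / im ∂_{k+1}, so:

  H_0: rank C_0 − rank ∂_1 = 7 − 6 = 1, and the invariant factors of ∂_1 are all 1, so H_0 ≅ Z.
  H_1: rank ker ∂_1 − rank ∂_2 = (9 − 6) − 0 = 3, and there is no ∂_2, so H_1 ≅ Z^3.

As a check, the Euler characteristic is 7 − 9 = -2, which agrees with 1 − 3 = -2.

Hence the Betti numbers are b_0 = 1, b_1 = 3.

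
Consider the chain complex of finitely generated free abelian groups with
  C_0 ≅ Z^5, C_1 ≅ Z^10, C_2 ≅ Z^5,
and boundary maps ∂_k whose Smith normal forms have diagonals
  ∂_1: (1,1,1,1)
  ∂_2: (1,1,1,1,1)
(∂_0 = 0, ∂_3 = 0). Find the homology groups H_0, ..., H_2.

H_0: b_0 = 5 − 0 − 4 = 1; torsion from ∂_1 factors > 1: none. So H_0 = Z.
H_1: b_1 = 10 − 4 − 5 = 1; torsion from ∂_2 factors > 1: none. So H_1 = Z.
H_2: b_2 = 5 − 5 − 0 = 0; torsion from ∂_3 factors > 1: none. So H_2 = 0.

H_0 = Z,  H_1 = Z,  H_2 = 0.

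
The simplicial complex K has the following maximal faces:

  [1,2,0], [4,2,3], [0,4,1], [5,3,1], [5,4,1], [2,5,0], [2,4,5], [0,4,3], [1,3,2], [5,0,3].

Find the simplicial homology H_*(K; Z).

H_0 = Z,  H_1 = Z/2,  H_2 = 0.

Fix the vertex order 0 < 1 < 2 < 3 < 4 < 5 and write every simplex with vertices in increasing order. Then dim K = 2 and the simplices of K are:

  0-simplices (6): [0], [1], [2], [3], [4], [5]
  1-simplices (15): [0,1], [0,2], [0,3], [0,4], [0,5], [1,2], [1,3], [1,4], [1,5], [2,3], [2,4], [2,5], [3,4], [3,5], [4,5]
  2-simplices (10): [0,1,2], [0,1,4], [0,2,5], [0,3,4], [0,3,5], [1,2,3], [1,3,5], [1,4,5], [2,3,4], [2,4,5]

so the chain groups are C_0 ≅ Z^6, C_1 ≅ Z^15, C_2 ≅ Z^10.

The boundary map ∂_1: C_1 → C_0 is given by ∂[p,q] = [q] − [p].
This gives a 6×15 integer matrix of rank 5; reducing to Smith normal form yields diagonal entries (1,1,1,1,1).

Boundary ∂_2: C_2 → C_1 acts by ∂[p,q,r] = [q,r] − [p,r] + [p,q]. For instance
  ∂[0,3,4] = [3,4] − [0,4] + [0,3],
  ∂[0,2,5] = [2,5] − [0,5] + [0,2].
This gives a 15×10 integer matrix of rank 10; reducing to Smith normal form yields diagonal entries (1,1,1,1,1,1,1,1,1,2).

Now H_k = ker ∂_k / im ∂_{k+1}, so:

  H_0: rank C_0 − rank ∂_1 = 6 − 5 = 1, and the invariant factors of ∂_1 are all 1, so H_0 ≅ Z.
  H_1: rank ker ∂_1 − rank ∂_2 = (15 − 5) − 10 = 0, and ∂_2 has invariant factor 2 > 1, so H_1 ≅ Z/2.
  H_2: rank ker ∂_2 − rank ∂_3 = (10 − 10) − 0 = 0, and there is no ∂_3, so H_2 ≅ 0.

As a check, the Euler characteristic is 6 − 15 + 10 = 1, which agrees with 1 − 0 + 0 = 1.
(K is a triangulation of the real projective plane RP^2.)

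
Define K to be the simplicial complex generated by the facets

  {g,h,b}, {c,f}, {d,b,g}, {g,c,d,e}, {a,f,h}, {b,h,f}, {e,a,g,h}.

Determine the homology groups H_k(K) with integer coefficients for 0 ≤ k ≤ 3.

K has 8 vertices, 18 edges, 12 triangles, 2 3-simplices.
rank ∂_0 = 0, rank ∂_1 = 7 ⇒ b_0 = 8 − 0 − 7 = 1; all invariant factors of ∂_1 are 1 so no torsion. So H_0 ≅ Z.
rank ∂_1 = 7, rank ∂_2 = 10 ⇒ b_1 = 18 − 7 − 10 = 1; all invariant factors of ∂_2 are 1 so no torsion. So H_1 ≅ Z.
rank ∂_2 = 10, rank ∂_3 = 2 ⇒ b_2 = 12 − 10 − 2 = 0; all invariant factors of ∂_3 are 1 so no torsion. So H_2 ≅ 0.
rank ∂_3 = 2, rank ∂_4 = 0 ⇒ b_3 = 2 − 2 − 0 = 0. So H_3 ≅ 0.

H_0 = Z,  H_1 = Z,  H_2 = 0,  H_3 = 0.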